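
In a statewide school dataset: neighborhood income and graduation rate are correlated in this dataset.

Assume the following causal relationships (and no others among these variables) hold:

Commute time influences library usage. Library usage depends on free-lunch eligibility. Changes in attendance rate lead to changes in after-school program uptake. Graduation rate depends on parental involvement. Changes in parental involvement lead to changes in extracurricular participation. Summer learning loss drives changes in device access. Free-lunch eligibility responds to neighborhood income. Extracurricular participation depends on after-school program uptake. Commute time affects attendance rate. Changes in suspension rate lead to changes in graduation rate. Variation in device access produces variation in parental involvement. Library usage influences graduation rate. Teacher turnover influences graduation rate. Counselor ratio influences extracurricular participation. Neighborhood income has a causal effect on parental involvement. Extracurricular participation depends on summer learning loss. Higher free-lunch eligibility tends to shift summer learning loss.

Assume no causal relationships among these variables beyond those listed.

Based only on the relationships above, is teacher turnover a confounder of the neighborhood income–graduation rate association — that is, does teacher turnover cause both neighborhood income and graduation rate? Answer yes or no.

no

Teacher turnover has no stated causal path to neighborhood income. A confounder must cause both variables, so teacher turnover does not qualify.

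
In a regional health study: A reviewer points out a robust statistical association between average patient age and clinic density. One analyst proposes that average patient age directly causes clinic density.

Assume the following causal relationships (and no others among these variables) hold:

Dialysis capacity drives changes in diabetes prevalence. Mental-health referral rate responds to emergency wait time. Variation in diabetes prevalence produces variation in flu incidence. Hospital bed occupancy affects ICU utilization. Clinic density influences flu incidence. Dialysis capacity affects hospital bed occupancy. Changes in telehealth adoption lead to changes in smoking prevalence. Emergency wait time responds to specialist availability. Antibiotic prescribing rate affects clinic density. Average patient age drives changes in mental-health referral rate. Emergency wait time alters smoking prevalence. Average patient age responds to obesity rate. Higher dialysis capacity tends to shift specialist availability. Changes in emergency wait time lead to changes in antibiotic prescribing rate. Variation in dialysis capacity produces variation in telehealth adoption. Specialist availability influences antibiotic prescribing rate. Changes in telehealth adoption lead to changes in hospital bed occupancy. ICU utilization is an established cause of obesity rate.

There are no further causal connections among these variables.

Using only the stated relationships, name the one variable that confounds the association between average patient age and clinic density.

Dialysis capacity has a causal path to average patient age (dialysis capacity → hospital bed occupancy → ICU utilization → obesity rate → average patient age) and a separate causal path to clinic density (dialysis capacity → specialist availability → antibiotic prescribing rate → clinic density), so it is a common cause of both.
No stated relationship gives average patient age a causal route to clinic density, so the correlation is explained by the shared upstream cause rather than a direct effect.

dialysis capacity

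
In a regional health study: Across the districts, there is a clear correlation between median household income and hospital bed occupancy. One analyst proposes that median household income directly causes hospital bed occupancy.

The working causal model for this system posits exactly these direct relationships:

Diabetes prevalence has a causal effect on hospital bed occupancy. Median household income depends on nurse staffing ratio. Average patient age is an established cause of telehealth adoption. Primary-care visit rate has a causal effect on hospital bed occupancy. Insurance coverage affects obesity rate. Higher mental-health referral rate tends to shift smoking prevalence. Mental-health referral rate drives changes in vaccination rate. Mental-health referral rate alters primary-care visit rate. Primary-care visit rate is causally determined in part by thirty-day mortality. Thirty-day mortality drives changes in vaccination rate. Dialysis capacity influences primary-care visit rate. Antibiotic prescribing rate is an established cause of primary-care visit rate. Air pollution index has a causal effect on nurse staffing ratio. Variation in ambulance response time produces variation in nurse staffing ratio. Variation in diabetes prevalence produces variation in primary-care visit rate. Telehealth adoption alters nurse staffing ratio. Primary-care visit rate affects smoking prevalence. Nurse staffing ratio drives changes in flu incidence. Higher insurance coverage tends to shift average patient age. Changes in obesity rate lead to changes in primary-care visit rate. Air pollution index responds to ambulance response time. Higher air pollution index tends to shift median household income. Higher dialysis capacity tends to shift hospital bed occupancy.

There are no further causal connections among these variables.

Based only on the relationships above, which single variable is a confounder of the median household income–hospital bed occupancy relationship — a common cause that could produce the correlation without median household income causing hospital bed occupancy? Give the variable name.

insurance coverage

Insurance coverage has a causal path to median household income (insurance coverage → average patient age → telehealth adoption → nurse staffing ratio → median household income) and a separate causal path to hospital bed occupancy (insurance coverage → obesity rate → primary-care visit rate → hospital bed occupancy), so it is a common cause of both.
No stated relationship gives median household income a causal route to hospital bed occupancy, so the correlation is explained by the shared upstream cause rather than a direct effect.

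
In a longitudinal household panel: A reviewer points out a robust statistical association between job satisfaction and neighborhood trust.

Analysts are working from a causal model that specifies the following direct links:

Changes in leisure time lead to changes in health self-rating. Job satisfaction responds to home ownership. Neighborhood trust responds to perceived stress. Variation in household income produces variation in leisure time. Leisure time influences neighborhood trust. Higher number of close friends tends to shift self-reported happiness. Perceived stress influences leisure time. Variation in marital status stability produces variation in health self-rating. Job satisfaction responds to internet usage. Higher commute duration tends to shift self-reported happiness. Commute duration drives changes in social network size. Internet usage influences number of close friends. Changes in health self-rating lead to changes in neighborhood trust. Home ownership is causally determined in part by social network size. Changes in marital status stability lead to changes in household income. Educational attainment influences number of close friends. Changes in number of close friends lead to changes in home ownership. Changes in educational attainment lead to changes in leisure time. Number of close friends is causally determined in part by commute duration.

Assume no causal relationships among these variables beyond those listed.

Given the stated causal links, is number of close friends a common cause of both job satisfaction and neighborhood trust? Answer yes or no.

Number of close friends has no stated causal path to neighborhood trust. A confounder must cause both variables, so number of close friends does not qualify.

no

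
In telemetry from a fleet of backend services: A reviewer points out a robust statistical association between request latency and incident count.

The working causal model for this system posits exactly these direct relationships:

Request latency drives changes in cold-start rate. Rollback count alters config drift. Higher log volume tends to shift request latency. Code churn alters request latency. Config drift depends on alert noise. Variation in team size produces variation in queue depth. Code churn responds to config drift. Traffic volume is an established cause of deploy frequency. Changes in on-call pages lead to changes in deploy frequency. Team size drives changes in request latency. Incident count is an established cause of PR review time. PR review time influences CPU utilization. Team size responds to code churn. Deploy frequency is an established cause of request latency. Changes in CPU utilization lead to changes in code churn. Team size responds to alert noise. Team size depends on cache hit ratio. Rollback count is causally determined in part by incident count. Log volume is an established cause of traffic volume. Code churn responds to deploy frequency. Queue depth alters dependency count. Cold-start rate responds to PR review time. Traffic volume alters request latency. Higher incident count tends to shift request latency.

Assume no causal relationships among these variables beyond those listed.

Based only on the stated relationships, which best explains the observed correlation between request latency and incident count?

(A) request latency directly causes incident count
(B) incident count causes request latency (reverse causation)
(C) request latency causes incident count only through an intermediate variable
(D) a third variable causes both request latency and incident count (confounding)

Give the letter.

B

The stated link runs incident count → request latency; request latency has no causal path to incident count. No variable causes both, so confounding is ruled out. The correlation reflects reverse causation.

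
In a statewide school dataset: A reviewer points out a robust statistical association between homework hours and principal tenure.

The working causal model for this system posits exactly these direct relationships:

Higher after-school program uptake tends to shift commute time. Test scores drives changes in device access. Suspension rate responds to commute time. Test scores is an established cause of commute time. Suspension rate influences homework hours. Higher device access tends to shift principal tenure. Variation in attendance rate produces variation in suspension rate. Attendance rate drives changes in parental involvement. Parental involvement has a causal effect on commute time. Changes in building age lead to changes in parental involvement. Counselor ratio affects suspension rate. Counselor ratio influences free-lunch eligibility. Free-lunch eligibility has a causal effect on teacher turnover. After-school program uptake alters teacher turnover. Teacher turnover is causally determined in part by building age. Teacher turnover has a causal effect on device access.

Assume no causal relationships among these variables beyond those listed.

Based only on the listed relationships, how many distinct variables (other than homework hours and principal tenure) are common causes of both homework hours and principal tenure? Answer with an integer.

The common causes are: after-school program uptake (to homework hours via after-school program uptake → commute time → suspension rate → homework hours; to principal tenure via after-school program uptake → teacher turnover → device access → principal tenure); building age (to homework hours via building age → parental involvement → commute time → suspension rate → homework hours; to principal tenure via building age → teacher turnover → device access → principal tenure); counselor ratio (to homework hours via counselor ratio → suspension rate → homework hours; to principal tenure via counselor ratio → free-lunch eligibility → teacher turnover → device access → principal tenure); test scores (to homework hours via test scores → commute time → suspension rate → homework hours; to principal tenure via test scores → device access → principal tenure).
Every other variable lacks a causal path to at least one of homework hours and principal tenure.

4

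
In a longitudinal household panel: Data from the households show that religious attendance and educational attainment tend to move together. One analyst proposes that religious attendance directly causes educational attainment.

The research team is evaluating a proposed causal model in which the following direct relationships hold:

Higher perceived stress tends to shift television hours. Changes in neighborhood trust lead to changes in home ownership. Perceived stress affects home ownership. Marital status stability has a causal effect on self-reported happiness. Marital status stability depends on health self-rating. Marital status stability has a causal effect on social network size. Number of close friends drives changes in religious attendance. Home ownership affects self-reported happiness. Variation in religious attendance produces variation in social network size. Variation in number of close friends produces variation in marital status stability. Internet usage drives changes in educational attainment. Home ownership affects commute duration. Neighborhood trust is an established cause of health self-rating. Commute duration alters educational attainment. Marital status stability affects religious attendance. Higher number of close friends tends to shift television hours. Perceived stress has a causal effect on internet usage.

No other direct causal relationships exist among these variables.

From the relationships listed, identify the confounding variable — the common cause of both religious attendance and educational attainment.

Neighborhood trust has a causal path to religious attendance (neighborhood trust → health self-rating → marital status stability → religious attendance) and a separate causal path to educational attainment (neighborhood trust → home ownership → commute duration → educational attainment), so it is a common cause of both.
No stated relationship gives religious attendance a causal route to educational attainment, so the correlation is explained by the shared upstream cause rather than a direct effect.

neighborhood trust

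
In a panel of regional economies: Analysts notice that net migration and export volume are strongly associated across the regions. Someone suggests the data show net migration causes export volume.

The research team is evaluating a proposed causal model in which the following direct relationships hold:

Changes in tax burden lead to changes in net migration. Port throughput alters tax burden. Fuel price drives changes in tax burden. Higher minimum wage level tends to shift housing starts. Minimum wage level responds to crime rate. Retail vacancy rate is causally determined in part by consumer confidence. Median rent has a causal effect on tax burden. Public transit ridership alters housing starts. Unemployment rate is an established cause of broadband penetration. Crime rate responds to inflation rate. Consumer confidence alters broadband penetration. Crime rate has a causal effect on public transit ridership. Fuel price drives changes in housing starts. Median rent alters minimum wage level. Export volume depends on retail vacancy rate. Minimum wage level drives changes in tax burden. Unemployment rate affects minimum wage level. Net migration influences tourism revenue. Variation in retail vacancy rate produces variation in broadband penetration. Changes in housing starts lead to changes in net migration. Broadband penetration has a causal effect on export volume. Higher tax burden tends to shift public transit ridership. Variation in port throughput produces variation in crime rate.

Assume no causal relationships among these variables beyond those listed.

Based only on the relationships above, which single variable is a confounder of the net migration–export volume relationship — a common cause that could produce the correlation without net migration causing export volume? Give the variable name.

Unemployment rate has a causal path to net migration (unemployment rate → minimum wage level → housing starts → net migration) and a separate causal path to export volume (unemployment rate → broadband penetration → export volume), so it is a common cause of both.
No stated relationship gives net migration a causal route to export volume, so the correlation is explained by the shared upstream cause rather than a direct effect.

unemployment rate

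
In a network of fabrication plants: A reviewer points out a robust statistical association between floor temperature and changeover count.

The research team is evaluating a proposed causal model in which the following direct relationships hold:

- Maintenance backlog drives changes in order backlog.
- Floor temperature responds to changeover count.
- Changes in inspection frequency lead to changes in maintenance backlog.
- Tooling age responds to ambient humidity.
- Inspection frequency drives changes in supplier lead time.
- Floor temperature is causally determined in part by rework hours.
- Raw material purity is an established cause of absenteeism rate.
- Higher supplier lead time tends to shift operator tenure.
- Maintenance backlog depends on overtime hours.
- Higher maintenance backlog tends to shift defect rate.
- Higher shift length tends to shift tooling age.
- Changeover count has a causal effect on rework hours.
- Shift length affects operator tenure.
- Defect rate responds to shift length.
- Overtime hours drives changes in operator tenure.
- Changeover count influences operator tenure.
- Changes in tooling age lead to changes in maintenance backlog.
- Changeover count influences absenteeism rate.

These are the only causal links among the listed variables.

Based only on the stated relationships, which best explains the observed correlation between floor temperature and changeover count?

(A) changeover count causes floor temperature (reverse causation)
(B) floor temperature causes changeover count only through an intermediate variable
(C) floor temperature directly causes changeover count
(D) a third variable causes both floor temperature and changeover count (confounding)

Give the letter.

A

The stated link runs changeover count → floor temperature; floor temperature has no causal path to changeover count. No variable causes both, so confounding is ruled out. The correlation reflects reverse causation.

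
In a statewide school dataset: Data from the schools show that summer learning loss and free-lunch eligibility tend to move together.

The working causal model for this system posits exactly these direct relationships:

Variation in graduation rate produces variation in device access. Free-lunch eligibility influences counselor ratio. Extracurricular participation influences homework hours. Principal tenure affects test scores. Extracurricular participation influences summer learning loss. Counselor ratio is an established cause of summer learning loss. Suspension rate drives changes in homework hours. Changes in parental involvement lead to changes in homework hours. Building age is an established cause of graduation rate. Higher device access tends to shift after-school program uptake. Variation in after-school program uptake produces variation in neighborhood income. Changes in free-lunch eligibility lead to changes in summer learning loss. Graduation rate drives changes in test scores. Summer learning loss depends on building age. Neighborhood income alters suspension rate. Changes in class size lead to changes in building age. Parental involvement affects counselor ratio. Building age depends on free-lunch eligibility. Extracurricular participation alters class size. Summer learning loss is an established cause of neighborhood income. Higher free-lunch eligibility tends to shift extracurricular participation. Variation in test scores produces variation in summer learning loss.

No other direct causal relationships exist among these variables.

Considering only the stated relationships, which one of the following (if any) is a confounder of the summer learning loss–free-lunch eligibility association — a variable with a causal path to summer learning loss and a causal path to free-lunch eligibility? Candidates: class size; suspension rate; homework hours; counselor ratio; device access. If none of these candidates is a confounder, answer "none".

None of the listed candidates has causal paths to both summer learning loss and free-lunch eligibility in the stated relationships, so none is a common cause.

none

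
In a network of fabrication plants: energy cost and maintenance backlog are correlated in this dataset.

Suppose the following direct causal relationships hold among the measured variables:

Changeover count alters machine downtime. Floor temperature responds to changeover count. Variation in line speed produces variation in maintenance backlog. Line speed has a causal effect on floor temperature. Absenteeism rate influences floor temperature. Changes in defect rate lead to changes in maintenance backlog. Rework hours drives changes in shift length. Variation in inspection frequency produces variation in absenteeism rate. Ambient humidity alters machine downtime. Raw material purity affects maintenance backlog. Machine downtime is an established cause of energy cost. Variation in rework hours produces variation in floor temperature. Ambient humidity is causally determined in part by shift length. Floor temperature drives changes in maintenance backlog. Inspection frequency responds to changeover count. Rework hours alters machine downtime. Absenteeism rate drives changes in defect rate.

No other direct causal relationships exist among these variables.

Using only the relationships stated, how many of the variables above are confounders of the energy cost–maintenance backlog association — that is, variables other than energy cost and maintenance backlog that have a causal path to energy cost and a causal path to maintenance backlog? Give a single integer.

2

The common causes are: changeover count (to energy cost via changeover count → machine downtime → energy cost; to maintenance backlog via changeover count → floor temperature → maintenance backlog); rework hours (to energy cost via rework hours → machine downtime → energy cost; to maintenance backlog via rework hours → floor temperature → maintenance backlog).
Every other variable lacks a causal path to at least one of energy cost and maintenance backlog.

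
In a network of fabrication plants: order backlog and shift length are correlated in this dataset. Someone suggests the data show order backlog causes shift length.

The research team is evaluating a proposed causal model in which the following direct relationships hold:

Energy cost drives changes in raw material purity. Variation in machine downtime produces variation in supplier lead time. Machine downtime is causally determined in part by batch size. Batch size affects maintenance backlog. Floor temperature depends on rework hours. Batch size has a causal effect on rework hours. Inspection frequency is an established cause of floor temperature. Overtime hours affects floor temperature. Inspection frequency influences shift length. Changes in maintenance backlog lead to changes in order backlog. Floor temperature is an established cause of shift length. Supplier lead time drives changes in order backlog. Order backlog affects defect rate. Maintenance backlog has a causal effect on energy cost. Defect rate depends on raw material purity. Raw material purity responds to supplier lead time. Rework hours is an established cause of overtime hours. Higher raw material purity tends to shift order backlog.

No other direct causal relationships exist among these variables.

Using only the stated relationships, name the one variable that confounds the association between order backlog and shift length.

batch size

Batch size has a causal path to order backlog (batch size → maintenance backlog → order backlog) and a separate causal path to shift length (batch size → rework hours → floor temperature → shift length), so it is a common cause of both.
No stated relationship gives order backlog a causal route to shift length, so the correlation is explained by the shared upstream cause rather than a direct effect.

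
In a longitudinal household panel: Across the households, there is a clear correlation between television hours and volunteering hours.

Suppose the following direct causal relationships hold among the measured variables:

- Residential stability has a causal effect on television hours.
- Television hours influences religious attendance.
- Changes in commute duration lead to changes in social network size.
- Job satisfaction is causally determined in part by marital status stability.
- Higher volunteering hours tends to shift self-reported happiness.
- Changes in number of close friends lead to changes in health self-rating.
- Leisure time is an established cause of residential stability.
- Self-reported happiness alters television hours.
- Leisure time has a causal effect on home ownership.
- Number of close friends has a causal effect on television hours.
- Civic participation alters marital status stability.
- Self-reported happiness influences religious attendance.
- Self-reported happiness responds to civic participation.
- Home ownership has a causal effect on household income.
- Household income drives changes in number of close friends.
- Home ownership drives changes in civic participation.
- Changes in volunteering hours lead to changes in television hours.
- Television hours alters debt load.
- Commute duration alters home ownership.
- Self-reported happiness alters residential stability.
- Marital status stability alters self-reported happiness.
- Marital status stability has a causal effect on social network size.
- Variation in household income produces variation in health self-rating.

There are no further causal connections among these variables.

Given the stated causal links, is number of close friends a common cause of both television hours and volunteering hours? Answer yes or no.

no

Number of close friends has no stated causal path to volunteering hours. A confounder must cause both variables, so number of close friends does not qualify.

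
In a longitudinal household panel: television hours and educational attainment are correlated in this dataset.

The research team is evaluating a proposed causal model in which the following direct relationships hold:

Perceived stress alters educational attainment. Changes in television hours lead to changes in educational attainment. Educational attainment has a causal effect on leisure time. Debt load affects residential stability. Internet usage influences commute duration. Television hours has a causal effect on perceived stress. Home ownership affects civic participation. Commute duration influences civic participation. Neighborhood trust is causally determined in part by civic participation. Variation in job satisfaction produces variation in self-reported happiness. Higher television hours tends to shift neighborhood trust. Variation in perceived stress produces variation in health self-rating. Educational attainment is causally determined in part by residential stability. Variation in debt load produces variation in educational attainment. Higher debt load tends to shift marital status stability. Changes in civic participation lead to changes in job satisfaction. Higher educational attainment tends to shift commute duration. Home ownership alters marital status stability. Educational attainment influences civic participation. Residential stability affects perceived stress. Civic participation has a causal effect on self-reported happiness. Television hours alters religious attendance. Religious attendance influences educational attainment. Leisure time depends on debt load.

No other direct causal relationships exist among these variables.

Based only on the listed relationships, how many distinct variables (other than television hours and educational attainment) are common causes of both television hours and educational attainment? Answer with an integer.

No listed variable has a causal path to both television hours and educational attainment, so there are no common causes.

0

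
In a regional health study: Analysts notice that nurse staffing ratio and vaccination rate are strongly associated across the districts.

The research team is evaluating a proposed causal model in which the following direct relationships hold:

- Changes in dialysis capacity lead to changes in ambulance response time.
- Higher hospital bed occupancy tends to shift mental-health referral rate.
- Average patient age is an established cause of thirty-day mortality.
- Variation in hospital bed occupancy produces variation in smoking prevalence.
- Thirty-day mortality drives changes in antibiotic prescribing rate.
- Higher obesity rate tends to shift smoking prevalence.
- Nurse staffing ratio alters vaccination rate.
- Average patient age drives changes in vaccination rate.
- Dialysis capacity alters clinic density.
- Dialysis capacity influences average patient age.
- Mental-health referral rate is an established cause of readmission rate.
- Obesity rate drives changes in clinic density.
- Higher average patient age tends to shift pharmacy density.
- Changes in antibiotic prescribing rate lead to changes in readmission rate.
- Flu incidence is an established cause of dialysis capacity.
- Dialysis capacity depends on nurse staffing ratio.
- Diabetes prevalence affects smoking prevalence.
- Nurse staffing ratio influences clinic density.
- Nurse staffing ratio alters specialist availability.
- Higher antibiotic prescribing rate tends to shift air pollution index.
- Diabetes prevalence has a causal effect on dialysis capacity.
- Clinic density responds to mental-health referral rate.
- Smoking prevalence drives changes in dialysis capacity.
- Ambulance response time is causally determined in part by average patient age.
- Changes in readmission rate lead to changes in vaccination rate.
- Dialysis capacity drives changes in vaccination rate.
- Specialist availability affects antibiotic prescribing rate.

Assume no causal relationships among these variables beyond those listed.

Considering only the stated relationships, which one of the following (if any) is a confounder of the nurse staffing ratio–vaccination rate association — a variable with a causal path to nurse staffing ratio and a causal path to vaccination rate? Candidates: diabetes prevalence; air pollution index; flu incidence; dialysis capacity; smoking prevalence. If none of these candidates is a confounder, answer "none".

none

None of the listed candidates has causal paths to both nurse staffing ratio and vaccination rate in the stated relationships, so none is a common cause.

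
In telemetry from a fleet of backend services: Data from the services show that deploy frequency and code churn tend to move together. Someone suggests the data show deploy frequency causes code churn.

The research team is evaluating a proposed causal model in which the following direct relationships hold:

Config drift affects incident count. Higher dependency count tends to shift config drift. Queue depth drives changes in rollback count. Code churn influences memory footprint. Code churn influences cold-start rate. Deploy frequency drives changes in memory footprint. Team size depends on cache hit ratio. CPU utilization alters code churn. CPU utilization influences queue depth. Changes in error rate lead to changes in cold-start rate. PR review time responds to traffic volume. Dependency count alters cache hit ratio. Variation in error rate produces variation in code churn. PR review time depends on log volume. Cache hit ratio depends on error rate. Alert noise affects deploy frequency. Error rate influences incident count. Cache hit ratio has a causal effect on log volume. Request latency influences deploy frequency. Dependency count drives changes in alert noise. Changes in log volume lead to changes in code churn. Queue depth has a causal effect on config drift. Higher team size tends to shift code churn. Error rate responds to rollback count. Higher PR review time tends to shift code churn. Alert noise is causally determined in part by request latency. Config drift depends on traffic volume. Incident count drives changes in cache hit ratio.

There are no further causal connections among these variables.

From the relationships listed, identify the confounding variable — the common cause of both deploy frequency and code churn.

dependency count

Dependency count has a causal path to deploy frequency (dependency count → alert noise → deploy frequency) and a separate causal path to code churn (dependency count → cache hit ratio → team size → code churn), so it is a common cause of both.
No stated relationship gives deploy frequency a causal route to code churn, so the correlation is explained by the shared upstream cause rather than a direct effect.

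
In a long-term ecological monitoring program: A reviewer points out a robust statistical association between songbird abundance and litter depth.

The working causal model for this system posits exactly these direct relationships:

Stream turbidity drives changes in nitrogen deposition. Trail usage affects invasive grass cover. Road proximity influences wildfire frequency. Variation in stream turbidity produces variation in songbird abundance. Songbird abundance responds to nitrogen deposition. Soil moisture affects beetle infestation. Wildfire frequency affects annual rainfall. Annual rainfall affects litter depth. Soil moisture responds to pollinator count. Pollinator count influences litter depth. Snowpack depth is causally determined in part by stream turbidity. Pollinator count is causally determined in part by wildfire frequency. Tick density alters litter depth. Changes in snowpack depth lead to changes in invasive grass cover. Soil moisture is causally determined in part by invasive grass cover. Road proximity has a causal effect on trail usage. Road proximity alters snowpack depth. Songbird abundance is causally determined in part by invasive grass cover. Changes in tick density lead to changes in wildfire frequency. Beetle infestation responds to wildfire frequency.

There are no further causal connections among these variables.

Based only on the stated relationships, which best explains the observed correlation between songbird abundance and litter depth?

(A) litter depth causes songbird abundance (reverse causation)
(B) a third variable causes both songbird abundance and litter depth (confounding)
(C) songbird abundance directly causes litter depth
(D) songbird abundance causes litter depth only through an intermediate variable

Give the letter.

B

Road proximity causes songbird abundance (road proximity → snowpack depth → invasive grass cover → songbird abundance) and litter depth (road proximity → wildfire frequency → pollinator count → litter depth) — a common cause creating the correlation.
There is no stated path from songbird abundance to litter depth or from litter depth to songbird abundance, so neither direct nor reverse causation applies.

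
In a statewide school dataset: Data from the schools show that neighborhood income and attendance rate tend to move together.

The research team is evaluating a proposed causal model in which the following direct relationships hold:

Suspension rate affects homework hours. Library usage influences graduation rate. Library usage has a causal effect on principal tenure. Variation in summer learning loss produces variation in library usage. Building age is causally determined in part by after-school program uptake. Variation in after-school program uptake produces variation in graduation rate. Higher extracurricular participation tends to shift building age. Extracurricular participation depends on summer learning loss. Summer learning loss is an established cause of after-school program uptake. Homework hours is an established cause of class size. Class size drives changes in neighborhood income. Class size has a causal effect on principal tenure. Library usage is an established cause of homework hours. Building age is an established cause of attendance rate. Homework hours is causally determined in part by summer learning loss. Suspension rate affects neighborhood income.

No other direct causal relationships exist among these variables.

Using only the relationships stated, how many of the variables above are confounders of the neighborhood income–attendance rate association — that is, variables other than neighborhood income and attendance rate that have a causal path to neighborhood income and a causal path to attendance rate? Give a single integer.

1

The common causes are: summer learning loss (to neighborhood income via summer learning loss → homework hours → class size → neighborhood income; to attendance rate via summer learning loss → extracurricular participation → building age → attendance rate).
Every other variable lacks a causal path to at least one of neighborhood income and attendance rate.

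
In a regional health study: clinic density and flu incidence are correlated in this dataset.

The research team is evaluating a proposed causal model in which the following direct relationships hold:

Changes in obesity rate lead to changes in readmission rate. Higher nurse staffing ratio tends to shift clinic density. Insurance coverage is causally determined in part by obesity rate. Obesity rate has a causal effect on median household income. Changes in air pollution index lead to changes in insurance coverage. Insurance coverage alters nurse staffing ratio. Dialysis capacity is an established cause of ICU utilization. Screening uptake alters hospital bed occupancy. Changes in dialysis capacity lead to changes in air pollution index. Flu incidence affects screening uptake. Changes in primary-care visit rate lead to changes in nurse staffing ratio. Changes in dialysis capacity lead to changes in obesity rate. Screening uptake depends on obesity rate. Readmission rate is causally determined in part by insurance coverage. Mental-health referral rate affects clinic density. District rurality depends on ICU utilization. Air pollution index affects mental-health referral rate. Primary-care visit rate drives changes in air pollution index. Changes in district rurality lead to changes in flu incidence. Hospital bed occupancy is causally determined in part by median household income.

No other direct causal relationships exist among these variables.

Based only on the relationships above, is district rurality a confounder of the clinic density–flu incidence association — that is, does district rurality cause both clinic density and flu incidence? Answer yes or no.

no

District rurality has no stated causal path to clinic density. A confounder must cause both variables, so district rurality does not qualify.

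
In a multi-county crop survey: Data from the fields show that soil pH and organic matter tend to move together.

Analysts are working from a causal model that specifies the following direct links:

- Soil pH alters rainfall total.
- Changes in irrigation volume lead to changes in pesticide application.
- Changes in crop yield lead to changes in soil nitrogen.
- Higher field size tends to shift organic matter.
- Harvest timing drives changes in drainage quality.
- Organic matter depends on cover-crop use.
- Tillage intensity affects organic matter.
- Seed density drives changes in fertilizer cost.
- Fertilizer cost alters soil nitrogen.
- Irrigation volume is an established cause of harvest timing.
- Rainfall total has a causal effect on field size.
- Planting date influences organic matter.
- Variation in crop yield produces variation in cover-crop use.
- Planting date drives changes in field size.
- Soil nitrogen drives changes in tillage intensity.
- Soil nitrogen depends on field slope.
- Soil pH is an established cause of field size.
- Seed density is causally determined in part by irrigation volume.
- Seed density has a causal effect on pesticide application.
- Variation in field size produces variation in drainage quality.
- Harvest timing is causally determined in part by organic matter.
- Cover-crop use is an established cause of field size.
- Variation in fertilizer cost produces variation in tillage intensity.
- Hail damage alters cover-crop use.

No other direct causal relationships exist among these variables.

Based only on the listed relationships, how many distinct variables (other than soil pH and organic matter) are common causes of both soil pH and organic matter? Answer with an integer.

0

No listed variable has a causal path to both soil pH and organic matter, so there are no common causes.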